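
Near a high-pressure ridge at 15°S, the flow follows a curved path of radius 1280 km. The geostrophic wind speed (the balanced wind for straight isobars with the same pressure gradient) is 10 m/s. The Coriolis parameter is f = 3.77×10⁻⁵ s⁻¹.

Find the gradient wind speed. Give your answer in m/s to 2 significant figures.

14 m/s

Around a high, pressure-gradient force acts outward with centrifugal, so Coriolis balances both:
fV = (1/ρ)|∂P/∂n| + V²/R  →  V² − fR·V + fR·V_g = 0
With fR = 3.77×10⁻⁵ × 1280×10³ m = 48.3 m/s:
V = [fR − √((fR)² − 4 fR V_g)]/2 = [48.3 − √(48.3² − 4×48.3×10)]/2 = 14.1 m/s
Supergeostrophic (V > V_g = 10 m/s), as expected around a high.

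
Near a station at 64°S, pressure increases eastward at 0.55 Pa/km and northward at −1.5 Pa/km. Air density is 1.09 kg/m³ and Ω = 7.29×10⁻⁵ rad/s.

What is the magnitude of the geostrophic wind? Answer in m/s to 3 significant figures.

11.2 m/s

Coriolis parameter at 64°S:
f = 2Ω sin φ = 2 × 7.29×10⁻⁵ × sin 64° = 1.31×10⁻⁴ s⁻¹
In the Southern Hemisphere f is negative: f = −1.31×10⁻⁴ s⁻¹.
Component geostrophic relations (x east, y north):
u_g = −(1/(fρ)) ∂P/∂y,  v_g = (1/(fρ)) ∂P/∂x
u_g = −(−1.5×10⁻³)/(−1.31×10⁻⁴ × 1.09) = −10.5 m/s;  v_g = (0.55×10⁻³)/(−1.31×10⁻⁴ × 1.09) = −3.85 m/s
|V_g| = √(u_g² + v_g²) = 11.2 m/s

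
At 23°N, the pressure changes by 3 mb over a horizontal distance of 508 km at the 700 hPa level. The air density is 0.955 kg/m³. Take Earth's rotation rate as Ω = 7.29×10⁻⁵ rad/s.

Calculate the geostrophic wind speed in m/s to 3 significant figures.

10.9 m/s

Coriolis parameter at 23°N:
f = 2Ω sin φ = 2 × 7.29×10⁻⁵ × sin 23° = 5.70×10⁻⁵ s⁻¹
Pressure gradient: |∂P/∂n| = 300 Pa / 508000 m = 5.91×10⁻⁴ Pa/m
Geostrophic balance (pressure-gradient force = Coriolis force):
V_g = (1/(fρ)) |∂P/∂n| = 5.91×10⁻⁴ / (5.70×10⁻⁵ × 0.955) = 10.9 m/s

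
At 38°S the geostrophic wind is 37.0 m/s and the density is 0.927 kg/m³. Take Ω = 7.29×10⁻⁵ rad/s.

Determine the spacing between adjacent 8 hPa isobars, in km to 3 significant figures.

260 km

Coriolis parameter at 38°S:
f = 2Ω sin φ = 2 × 7.29×10⁻⁵ × sin 38° = 8.98×10⁻⁵ s⁻¹
Geostrophic balance rearranged: |∂P/∂n| = f ρ V_g
|∂P/∂n| = 8.98×10⁻⁵ × 0.927 × 37.0 = 3.08×10⁻³ Pa/m
Isobar spacing: Δn = ΔP/|∂P/∂n| = 800 Pa / 3.08×10⁻³ Pa/m = 259842 m ≈ 260 km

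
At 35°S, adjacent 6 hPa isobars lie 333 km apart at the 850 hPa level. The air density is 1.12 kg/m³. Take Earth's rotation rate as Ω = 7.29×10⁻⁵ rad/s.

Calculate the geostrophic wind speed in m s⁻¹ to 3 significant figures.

19.2 m s⁻¹

Coriolis parameter at 35°S:
f = 2Ω sin φ = 2 × 7.29×10⁻⁵ × sin 35° = 8.36×10⁻⁵ s⁻¹
Pressure gradient: |∂P/∂n| = 600 Pa / 333000 m = 1.80×10⁻³ Pa/m
Geostrophic balance (pressure-gradient force = Coriolis force):
V_g = (1/(fρ)) |∂P/∂n| = 1.80×10⁻³ / (8.36×10⁻⁵ × 1.12) = 19.2 m/s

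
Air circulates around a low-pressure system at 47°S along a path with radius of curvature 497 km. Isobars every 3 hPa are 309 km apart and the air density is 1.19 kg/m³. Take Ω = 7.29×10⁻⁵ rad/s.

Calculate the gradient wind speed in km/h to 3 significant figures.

Coriolis parameter at 47°S:
f = 2Ω sin φ = 2 × 7.29×10⁻⁵ × sin 47° = 1.07×10⁻⁴ s⁻¹
Pressure gradient: |∂P/∂n| = 300 Pa / 309000 m = 9.71×10⁻⁴ Pa/m
Geostrophic speed: V_g = |∂P/∂n|/(fρ) = 9.71×10⁻⁴/(1.07×10⁻⁴ × 1.19) = 7.65 m/s
Around a low, centrifugal force acts outward with Coriolis, so pressure-gradient force balances both:
(1/ρ)|∂P/∂n| = fV + V²/R  →  V² + fR·V − fR·V_g = 0
With fR = 1.07×10⁻⁴ × 497×10³ m = 53.0 m/s:
V = [−fR + √((fR)² + 4 fR V_g)]/2 = [−53.0 + √(53.0² + 4×53.0×7.65)]/2 = 6.78 m/s
Subgeostrophic (V < V_g = 7.65 m/s), as expected around a low.
Converting: 6.78 m/s × 3.6 = 24.4 km/h

24.4 km/h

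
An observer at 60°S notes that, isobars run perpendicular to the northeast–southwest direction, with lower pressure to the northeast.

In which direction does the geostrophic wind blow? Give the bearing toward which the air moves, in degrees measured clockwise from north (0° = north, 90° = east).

The pressure-gradient force points toward the northeast (bearing 045°).
Geostrophic balance: in the Southern Hemisphere the Coriolis force deflects motion to the left, so the geostrophic wind blows 90° to the left of the pressure-gradient force (low pressure on the right).
Rotating 045° by 90° counterclockwise gives 315° — the wind blows toward the northwest.

315°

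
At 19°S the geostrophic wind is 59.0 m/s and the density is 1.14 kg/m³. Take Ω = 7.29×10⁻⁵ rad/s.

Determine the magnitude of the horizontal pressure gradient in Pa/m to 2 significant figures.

3.2×10⁻³ Pa/m

Coriolis parameter at 19°S:
f = 2Ω sin φ = 2 × 7.29×10⁻⁵ × sin 19° = 4.75×10⁻⁵ s⁻¹
Geostrophic balance rearranged: |∂P/∂n| = f ρ V_g
|∂P/∂n| = 4.75×10⁻⁵ × 1.14 × 59.0 = 3.19×10⁻³ Pa/m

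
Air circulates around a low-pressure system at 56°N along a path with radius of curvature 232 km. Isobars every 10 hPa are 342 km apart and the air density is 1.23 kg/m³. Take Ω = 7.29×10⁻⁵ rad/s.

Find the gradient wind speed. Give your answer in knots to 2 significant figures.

26 knots

Coriolis parameter at 56°N:
f = 2Ω sin φ = 2 × 7.29×10⁻⁵ × sin 56° = 1.21×10⁻⁴ s⁻¹
Pressure gradient: |∂P/∂n| = 1000 Pa / 342000 m = 2.92×10⁻³ Pa/m
Geostrophic speed: V_g = |∂P/∂n|/(fρ) = 2.92×10⁻³/(1.21×10⁻⁴ × 1.23) = 19.7 m/s
Around a low, centrifugal force acts outward with Coriolis, so pressure-gradient force balances both:
(1/ρ)|∂P/∂n| = fV + V²/R  →  V² + fR·V − fR·V_g = 0
With fR = 1.21×10⁻⁴ × 232×10³ m = 28.0 m/s:
V = [−fR + √((fR)² + 4 fR V_g)]/2 = [−28.0 + √(28.0² + 4×28.0×19.7)]/2 = 13.3 m/s
Subgeostrophic (V < V_g = 19.7 m/s), as expected around a low.
Converting: 13.3 m/s × 1.944 = 26 knots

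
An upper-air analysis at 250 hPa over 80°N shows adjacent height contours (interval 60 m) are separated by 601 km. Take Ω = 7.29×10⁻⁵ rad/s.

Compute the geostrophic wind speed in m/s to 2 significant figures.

6.8 m/s

Coriolis parameter at 80°N:
f = 2Ω sin φ = 2 × 7.29×10⁻⁵ × sin 80° = 1.44×10⁻⁴ s⁻¹
Height gradient: |∂Z/∂n| = 60 m / 601000 m = 9.98×10⁻⁵
On a pressure surface, geostrophic balance gives V_g = (g/f)|∂Z/∂n|:
V_g = 9.81 × 9.98×10⁻⁵ / 1.44×10⁻⁴ = 6.82 m/s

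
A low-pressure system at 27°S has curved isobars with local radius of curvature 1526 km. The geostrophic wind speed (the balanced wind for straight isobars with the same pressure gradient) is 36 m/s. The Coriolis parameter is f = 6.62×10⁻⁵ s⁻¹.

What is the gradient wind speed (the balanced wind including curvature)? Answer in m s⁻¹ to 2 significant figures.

28 m s⁻¹

Around a low, centrifugal force acts outward with Coriolis, so pressure-gradient force balances both:
(1/ρ)|∂P/∂n| = fV + V²/R  →  V² + fR·V − fR·V_g = 0
With fR = 6.62×10⁻⁵ × 1526×10³ m = 101 m/s:
V = [−fR + √((fR)² + 4 fR V_g)]/2 = [−101 + √(101² + 4×101×36)]/2 = 28.2 m/s
Subgeostrophic (V < V_g = 36 m/s), as expected around a low.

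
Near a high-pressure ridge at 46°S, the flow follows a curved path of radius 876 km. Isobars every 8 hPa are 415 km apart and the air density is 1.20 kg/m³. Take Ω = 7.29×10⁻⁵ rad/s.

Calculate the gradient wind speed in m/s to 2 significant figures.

19 m/s

Coriolis parameter at 46°S:
f = 2Ω sin φ = 2 × 7.29×10⁻⁵ × sin 46° = 1.05×10⁻⁴ s⁻¹
Pressure gradient: |∂P/∂n| = 800 Pa / 415000 m = 1.93×10⁻³ Pa/m
Geostrophic speed: V_g = |∂P/∂n|/(fρ) = 1.93×10⁻³/(1.05×10⁻⁴ × 1.20) = 15.3 m/s
Around a high, pressure-gradient force acts outward with centrifugal, so Coriolis balances both:
fV = (1/ρ)|∂P/∂n| + V²/R  →  V² − fR·V + fR·V_g = 0
With fR = 1.05×10⁻⁴ × 876×10³ m = 91.9 m/s:
V = [fR − √((fR)² − 4 fR V_g)]/2 = [91.9 − √(91.9² − 4×91.9×15.3)]/2 = 19.4 m/s
Supergeostrophic (V > V_g = 15.3 m/s), as expected around a high.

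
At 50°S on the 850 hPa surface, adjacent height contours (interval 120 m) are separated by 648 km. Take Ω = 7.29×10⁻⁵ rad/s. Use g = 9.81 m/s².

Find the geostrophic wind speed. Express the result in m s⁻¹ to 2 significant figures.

Coriolis parameter at 50°S:
f = 2Ω sin φ = 2 × 7.29×10⁻⁵ × sin 50° = 1.12×10⁻⁴ s⁻¹
Height gradient: |∂Z/∂n| = 120 m / 648000 m = 1.85×10⁻⁴
On a pressure surface, geostrophic balance gives V_g = (g/f)|∂Z/∂n|:
V_g = 9.81 × 1.85×10⁻⁴ / 1.12×10⁻⁴ = 16.3 m/s

16 m s⁻¹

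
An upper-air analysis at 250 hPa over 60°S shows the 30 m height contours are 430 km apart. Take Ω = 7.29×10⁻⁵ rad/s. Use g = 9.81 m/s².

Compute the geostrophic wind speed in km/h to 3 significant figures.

Coriolis parameter at 60°S:
f = 2Ω sin φ = 2 × 7.29×10⁻⁵ × sin 60° = 1.26×10⁻⁴ s⁻¹
Height gradient: |∂Z/∂n| = 30 m / 430000 m = 6.98×10⁻⁵
On a pressure surface, geostrophic balance gives V_g = (g/f)|∂Z/∂n|:
V_g = 9.81 × 6.98×10⁻⁵ / 1.26×10⁻⁴ = 5.42 m/s
Converting: 5.42 m/s × 3.6 = 19.5 km/h

19.5 km/h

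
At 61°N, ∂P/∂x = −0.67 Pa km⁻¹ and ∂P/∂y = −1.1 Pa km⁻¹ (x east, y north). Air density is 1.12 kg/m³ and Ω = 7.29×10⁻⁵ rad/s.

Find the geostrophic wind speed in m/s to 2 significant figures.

Coriolis parameter at 61°N:
f = 2Ω sin φ = 2 × 7.29×10⁻⁵ × sin 61° = 1.28×10⁻⁴ s⁻¹
Component geostrophic relations (x east, y north):
u_g = −(1/(fρ)) ∂P/∂y,  v_g = (1/(fρ)) ∂P/∂x
u_g = −(−1.1×10⁻³)/(1.28×10⁻⁴ × 1.12) = 7.70 m/s;  v_g = (−0.67×10⁻³)/(1.28×10⁻⁴ × 1.12) = −4.69 m/s
|V_g| = √(u_g² + v_g²) = 9.02 m/s

9.0 m/s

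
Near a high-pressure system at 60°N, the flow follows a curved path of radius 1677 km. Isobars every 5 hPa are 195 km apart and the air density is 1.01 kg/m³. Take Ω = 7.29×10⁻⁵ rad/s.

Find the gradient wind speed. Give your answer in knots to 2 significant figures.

44 knots

Coriolis parameter at 60°N:
f = 2Ω sin φ = 2 × 7.29×10⁻⁵ × sin 60° = 1.26×10⁻⁴ s⁻¹
Pressure gradient: |∂P/∂n| = 500 Pa / 195000 m = 2.56×10⁻³ Pa/m
Geostrophic speed: V_g = |∂P/∂n|/(fρ) = 2.56×10⁻³/(1.26×10⁻⁴ × 1.01) = 20.1 m/s
Around a high, pressure-gradient force acts outward with centrifugal, so Coriolis balances both:
fV = (1/ρ)|∂P/∂n| + V²/R  →  V² − fR·V + fR·V_g = 0
With fR = 1.26×10⁻⁴ × 1677×10³ m = 212 m/s:
V = [fR − √((fR)² − 4 fR V_g)]/2 = [212 − √(212² − 4×212×20.1)]/2 = 22.5 m/s
Supergeostrophic (V > V_g = 20.1 m/s), as expected around a high.
Converting: 22.5 m/s × 1.944 = 44 knots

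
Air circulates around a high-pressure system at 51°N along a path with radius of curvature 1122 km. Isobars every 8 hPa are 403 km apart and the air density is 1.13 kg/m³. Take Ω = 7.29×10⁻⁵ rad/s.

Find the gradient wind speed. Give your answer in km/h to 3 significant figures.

Coriolis parameter at 51°N:
f = 2Ω sin φ = 2 × 7.29×10⁻⁵ × sin 51° = 1.13×10⁻⁴ s⁻¹
Pressure gradient: |∂P/∂n| = 800 Pa / 403000 m = 1.99×10⁻³ Pa/m
Geostrophic speed: V_g = |∂P/∂n|/(fρ) = 1.99×10⁻³/(1.13×10⁻⁴ × 1.13) = 15.5 m/s
Around a high, pressure-gradient force acts outward with centrifugal, so Coriolis balances both:
fV = (1/ρ)|∂P/∂n| + V²/R  →  V² − fR·V + fR·V_g = 0
With fR = 1.13×10⁻⁴ × 1122×10³ m = 127 m/s:
V = [fR − √((fR)² − 4 fR V_g)]/2 = [127 − √(127² − 4×127×15.5)]/2 = 18.1 m/s
Supergeostrophic (V > V_g = 15.5 m/s), as expected around a high.
Converting: 18.1 m/s × 3.6 = 65.1 km/h

65.1 km/h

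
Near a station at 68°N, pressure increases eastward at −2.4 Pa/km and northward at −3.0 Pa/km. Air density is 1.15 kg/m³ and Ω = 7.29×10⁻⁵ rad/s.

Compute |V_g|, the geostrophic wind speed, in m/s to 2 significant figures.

25 m/s

Coriolis parameter at 68°N:
f = 2Ω sin φ = 2 × 7.29×10⁻⁵ × sin 68° = 1.35×10⁻⁴ s⁻¹
Component geostrophic relations (x east, y north):
u_g = −(1/(fρ)) ∂P/∂y,  v_g = (1/(fρ)) ∂P/∂x
u_g = −(−3.0×10⁻³)/(1.35×10⁻⁴ × 1.15) = 19.3 m/s;  v_g = (−2.4×10⁻³)/(1.35×10⁻⁴ × 1.15) = −15.4 m/s
|V_g| = √(u_g² + v_g²) = 24.7 m/s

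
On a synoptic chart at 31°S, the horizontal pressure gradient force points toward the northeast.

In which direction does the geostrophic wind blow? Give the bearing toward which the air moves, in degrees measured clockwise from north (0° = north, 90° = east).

The pressure-gradient force points toward the northeast (bearing 045°).
Geostrophic balance: in the Southern Hemisphere the Coriolis force deflects motion to the left, so the geostrophic wind blows 90° to the left of the pressure-gradient force (low pressure on the right).
Rotating 045° by 90° counterclockwise gives 315° — the wind blows toward the northwest.

315°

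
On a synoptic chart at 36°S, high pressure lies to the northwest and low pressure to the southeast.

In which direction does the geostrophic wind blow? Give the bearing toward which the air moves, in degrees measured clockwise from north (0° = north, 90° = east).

045°

The pressure-gradient force points toward the southeast (bearing 135°).
Geostrophic balance: in the Southern Hemisphere the Coriolis force deflects motion to the left, so the geostrophic wind blows 90° to the left of the pressure-gradient force (low pressure on the right).
Rotating 135° by 90° counterclockwise gives 045° — the wind blows toward the northeast.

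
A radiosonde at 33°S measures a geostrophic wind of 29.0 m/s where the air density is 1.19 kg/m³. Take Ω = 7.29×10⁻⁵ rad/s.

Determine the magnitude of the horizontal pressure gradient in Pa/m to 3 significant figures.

2.74×10⁻³ Pa/m

Coriolis parameter at 33°S:
f = 2Ω sin φ = 2 × 7.29×10⁻⁵ × sin 33° = 7.94×10⁻⁵ s⁻¹
Geostrophic balance rearranged: |∂P/∂n| = f ρ V_g
|∂P/∂n| = 7.94×10⁻⁵ × 1.19 × 29.0 = 2.74×10⁻³ Pa/m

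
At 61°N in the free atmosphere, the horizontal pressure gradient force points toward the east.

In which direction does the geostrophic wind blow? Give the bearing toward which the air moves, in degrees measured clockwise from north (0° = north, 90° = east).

180°

The pressure-gradient force points toward the east (bearing 090°).
Geostrophic balance: in the Northern Hemisphere the Coriolis force deflects motion to the right, so the geostrophic wind blows 90° to the right of the pressure-gradient force (low pressure on the left).
Rotating 090° by 90° clockwise gives 180° — the wind blows toward the south.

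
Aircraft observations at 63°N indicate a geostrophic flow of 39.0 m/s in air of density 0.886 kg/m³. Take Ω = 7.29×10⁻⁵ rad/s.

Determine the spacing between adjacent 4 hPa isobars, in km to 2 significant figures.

89 km

Coriolis parameter at 63°N:
f = 2Ω sin φ = 2 × 7.29×10⁻⁵ × sin 63° = 1.30×10⁻⁴ s⁻¹
Geostrophic balance rearranged: |∂P/∂n| = f ρ V_g
|∂P/∂n| = 1.30×10⁻⁴ × 0.886 × 39.0 = 4.49×10⁻³ Pa/m
Isobar spacing: Δn = ΔP/|∂P/∂n| = 400 Pa / 4.49×10⁻³ Pa/m = 89109 m ≈ 89 km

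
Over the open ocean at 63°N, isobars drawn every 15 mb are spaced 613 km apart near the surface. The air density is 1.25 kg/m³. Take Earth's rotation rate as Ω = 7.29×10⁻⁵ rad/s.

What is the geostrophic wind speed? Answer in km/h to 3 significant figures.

54.2 km/h

Coriolis parameter at 63°N:
f = 2Ω sin φ = 2 × 7.29×10⁻⁵ × sin 63° = 1.30×10⁻⁴ s⁻¹
Pressure gradient: |∂P/∂n| = 1500 Pa / 613000 m = 2.45×10⁻³ Pa/m
Geostrophic balance (pressure-gradient force = Coriolis force):
V_g = (1/(fρ)) |∂P/∂n| = 2.45×10⁻³ / (1.30×10⁻⁴ × 1.25) = 15.1 m/s
Converting: 15.1 m/s × 3.6 = 54.2 km/h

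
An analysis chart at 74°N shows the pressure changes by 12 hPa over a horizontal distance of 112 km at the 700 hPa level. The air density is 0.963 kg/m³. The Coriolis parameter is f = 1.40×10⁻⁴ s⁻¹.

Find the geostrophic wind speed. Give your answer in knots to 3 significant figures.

154 knots

Pressure gradient: |∂P/∂n| = 1200 Pa / 112000 m = 1.07×10⁻² Pa/m
Geostrophic balance (pressure-gradient force = Coriolis force):
V_g = (1/(fρ)) |∂P/∂n| = 1.07×10⁻² / (1.40×10⁻⁴ × 0.963) = 79.5 m/s
Converting: 79.5 m/s × 1.944 = 154 knots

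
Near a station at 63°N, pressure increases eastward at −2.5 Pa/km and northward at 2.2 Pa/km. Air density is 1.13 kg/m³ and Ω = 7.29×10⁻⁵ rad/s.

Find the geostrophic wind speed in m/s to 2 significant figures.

23 m/s

Coriolis parameter at 63°N:
f = 2Ω sin φ = 2 × 7.29×10⁻⁵ × sin 63° = 1.30×10⁻⁴ s⁻¹
Component geostrophic relations (x east, y north):
u_g = −(1/(fρ)) ∂P/∂y,  v_g = (1/(fρ)) ∂P/∂x
u_g = −(2.2×10⁻³)/(1.30×10⁻⁴ × 1.13) = −15.0 m/s;  v_g = (−2.5×10⁻³)/(1.30×10⁻⁴ × 1.13) = −17.0 m/s
|V_g| = √(u_g² + v_g²) = 22.7 m/s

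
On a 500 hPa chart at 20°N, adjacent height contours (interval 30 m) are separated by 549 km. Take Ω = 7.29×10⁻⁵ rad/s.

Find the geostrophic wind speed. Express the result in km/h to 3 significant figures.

Coriolis parameter at 20°N:
f = 2Ω sin φ = 2 × 7.29×10⁻⁵ × sin 20° = 4.99×10⁻⁵ s⁻¹
Height gradient: |∂Z/∂n| = 30 m / 549000 m = 5.46×10⁻⁵
On a pressure surface, geostrophic balance gives V_g = (g/f)|∂Z/∂n|:
V_g = 9.81 × 5.46×10⁻⁵ / 4.99×10⁻⁵ = 10.8 m/s
Converting: 10.8 m/s × 3.6 = 38.7 km/h

38.7 km/h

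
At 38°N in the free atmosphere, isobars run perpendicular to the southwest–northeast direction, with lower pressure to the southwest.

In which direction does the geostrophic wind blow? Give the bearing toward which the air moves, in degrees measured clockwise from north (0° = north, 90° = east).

The pressure-gradient force points toward the southwest (bearing 225°).
Geostrophic balance: in the Northern Hemisphere the Coriolis force deflects motion to the right, so the geostrophic wind blows 90° to the right of the pressure-gradient force (low pressure on the left).
Rotating 225° by 90° clockwise gives 315° — the wind blows toward the northwest.

315°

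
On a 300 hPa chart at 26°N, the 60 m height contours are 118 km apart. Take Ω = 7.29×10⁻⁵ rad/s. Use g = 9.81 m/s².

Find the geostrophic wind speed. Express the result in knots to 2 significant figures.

Coriolis parameter at 26°N:
f = 2Ω sin φ = 2 × 7.29×10⁻⁵ × sin 26° = 6.39×10⁻⁵ s⁻¹
Height gradient: |∂Z/∂n| = 60 m / 118000 m = 5.08×10⁻⁴
On a pressure surface, geostrophic balance gives V_g = (g/f)|∂Z/∂n|:
V_g = 9.81 × 5.08×10⁻⁴ / 6.39×10⁻⁵ = 78.0 m/s
Converting: 78.0 m/s × 1.944 = 150 knots

150 knots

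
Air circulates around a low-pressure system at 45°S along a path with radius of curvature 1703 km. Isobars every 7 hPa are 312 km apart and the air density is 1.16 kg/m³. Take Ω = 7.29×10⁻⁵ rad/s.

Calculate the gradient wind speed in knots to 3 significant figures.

Coriolis parameter at 45°S:
f = 2Ω sin φ = 2 × 7.29×10⁻⁵ × sin 45° = 1.03×10⁻⁴ s⁻¹
Pressure gradient: |∂P/∂n| = 700 Pa / 312000 m = 2.24×10⁻³ Pa/m
Geostrophic speed: V_g = |∂P/∂n|/(fρ) = 2.24×10⁻³/(1.03×10⁻⁴ × 1.16) = 18.8 m/s
Around a low, centrifugal force acts outward with Coriolis, so pressure-gradient force balances both:
(1/ρ)|∂P/∂n| = fV + V²/R  →  V² + fR·V − fR·V_g = 0
With fR = 1.03×10⁻⁴ × 1703×10³ m = 176 m/s:
V = [−fR + √((fR)² + 4 fR V_g)]/2 = [−176 + √(176² + 4×176×18.8)]/2 = 17.1 m/s
Subgeostrophic (V < V_g = 18.8 m/s), as expected around a low.
Converting: 17.1 m/s × 1.944 = 33.2 knots

33.2 knots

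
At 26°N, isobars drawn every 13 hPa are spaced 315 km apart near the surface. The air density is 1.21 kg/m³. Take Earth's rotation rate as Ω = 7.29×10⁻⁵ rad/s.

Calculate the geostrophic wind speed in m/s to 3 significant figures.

Coriolis parameter at 26°N:
f = 2Ω sin φ = 2 × 7.29×10⁻⁵ × sin 26° = 6.39×10⁻⁵ s⁻¹
Pressure gradient: |∂P/∂n| = 1300 Pa / 315000 m = 4.13×10⁻³ Pa/m
Geostrophic balance (pressure-gradient force = Coriolis force):
V_g = (1/(fρ)) |∂P/∂n| = 4.13×10⁻³ / (6.39×10⁻⁵ × 1.21) = 53.4 m/s

53.4 m/s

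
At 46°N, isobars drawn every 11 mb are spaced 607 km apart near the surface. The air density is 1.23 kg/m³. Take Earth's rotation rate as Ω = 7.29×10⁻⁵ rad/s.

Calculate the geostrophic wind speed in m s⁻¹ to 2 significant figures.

14 m s⁻¹

Coriolis parameter at 46°N:
f = 2Ω sin φ = 2 × 7.29×10⁻⁵ × sin 46° = 1.05×10⁻⁴ s⁻¹
Pressure gradient: |∂P/∂n| = 1100 Pa / 607000 m = 1.81×10⁻³ Pa/m
Geostrophic balance (pressure-gradient force = Coriolis force):
V_g = (1/(fρ)) |∂P/∂n| = 1.81×10⁻³ / (1.05×10⁻⁴ × 1.23) = 14.0 m/s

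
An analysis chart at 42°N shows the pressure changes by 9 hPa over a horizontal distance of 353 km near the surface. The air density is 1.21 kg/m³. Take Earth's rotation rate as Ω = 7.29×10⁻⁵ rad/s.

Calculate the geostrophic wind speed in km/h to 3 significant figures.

77.8 km/h

Coriolis parameter at 42°N:
f = 2Ω sin φ = 2 × 7.29×10⁻⁵ × sin 42° = 9.76×10⁻⁵ s⁻¹
Pressure gradient: |∂P/∂n| = 900 Pa / 353000 m = 2.55×10⁻³ Pa/m
Geostrophic balance (pressure-gradient force = Coriolis force):
V_g = (1/(fρ)) |∂P/∂n| = 2.55×10⁻³ / (9.76×10⁻⁵ × 1.21) = 21.6 m/s
Converting: 21.6 m/s × 3.6 = 77.8 km/h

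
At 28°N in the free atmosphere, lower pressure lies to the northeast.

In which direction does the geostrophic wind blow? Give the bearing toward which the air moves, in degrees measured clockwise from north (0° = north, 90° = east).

The pressure-gradient force points toward the northeast (bearing 045°).
Geostrophic balance: in the Northern Hemisphere the Coriolis force deflects motion to the right, so the geostrophic wind blows 90° to the right of the pressure-gradient force (low pressure on the left).
Rotating 045° by 90° clockwise gives 135° — the wind blows toward the southeast.

135°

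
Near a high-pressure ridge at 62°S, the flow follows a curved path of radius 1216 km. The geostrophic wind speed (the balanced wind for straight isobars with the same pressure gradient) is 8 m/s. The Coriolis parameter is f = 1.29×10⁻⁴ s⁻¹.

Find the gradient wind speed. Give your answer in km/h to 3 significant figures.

Around a high, pressure-gradient force acts outward with centrifugal, so Coriolis balances both:
fV = (1/ρ)|∂P/∂n| + V²/R  →  V² − fR·V + fR·V_g = 0
With fR = 1.29×10⁻⁴ × 1216×10³ m = 157 m/s:
V = [fR − √((fR)² − 4 fR V_g)]/2 = [157 − √(157² − 4×157×8)]/2 = 8.46 m/s
Supergeostrophic (V > V_g = 8 m/s), as expected around a high.
Converting: 8.46 m/s × 3.6 = 30.4 km/h

30.4 km/h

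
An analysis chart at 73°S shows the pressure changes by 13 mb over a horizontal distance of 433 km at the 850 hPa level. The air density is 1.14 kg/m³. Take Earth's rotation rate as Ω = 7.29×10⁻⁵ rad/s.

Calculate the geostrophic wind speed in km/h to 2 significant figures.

68 km/h

Coriolis parameter at 73°S:
f = 2Ω sin φ = 2 × 7.29×10⁻⁵ × sin 73° = 1.39×10⁻⁴ s⁻¹
Pressure gradient: |∂P/∂n| = 1300 Pa / 433000 m = 3.00×10⁻³ Pa/m
Geostrophic balance (pressure-gradient force = Coriolis force):
V_g = (1/(fρ)) |∂P/∂n| = 3.00×10⁻³ / (1.39×10⁻⁴ × 1.14) = 18.9 m/s
Converting: 18.9 m/s × 3.6 = 68 km/h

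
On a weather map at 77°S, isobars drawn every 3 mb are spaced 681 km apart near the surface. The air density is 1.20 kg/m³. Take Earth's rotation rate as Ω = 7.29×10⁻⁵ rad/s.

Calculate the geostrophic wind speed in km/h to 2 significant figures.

Coriolis parameter at 77°S:
f = 2Ω sin φ = 2 × 7.29×10⁻⁵ × sin 77° = 1.42×10⁻⁴ s⁻¹
Pressure gradient: |∂P/∂n| = 300 Pa / 681000 m = 4.41×10⁻⁴ Pa/m
Geostrophic balance (pressure-gradient force = Coriolis force):
V_g = (1/(fρ)) |∂P/∂n| = 4.41×10⁻⁴ / (1.42×10⁻⁴ × 1.20) = 2.58 m/s
Converting: 2.58 m/s × 3.6 = 9.3 km/h

9.3 km/h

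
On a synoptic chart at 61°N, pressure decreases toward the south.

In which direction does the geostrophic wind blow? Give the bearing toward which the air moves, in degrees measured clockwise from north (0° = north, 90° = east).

270°

The pressure-gradient force points toward the south (bearing 180°).
Geostrophic balance: in the Northern Hemisphere the Coriolis force deflects motion to the right, so the geostrophic wind blows 90° to the right of the pressure-gradient force (low pressure on the left).
Rotating 180° by 90° clockwise gives 270° — the wind blows toward the west.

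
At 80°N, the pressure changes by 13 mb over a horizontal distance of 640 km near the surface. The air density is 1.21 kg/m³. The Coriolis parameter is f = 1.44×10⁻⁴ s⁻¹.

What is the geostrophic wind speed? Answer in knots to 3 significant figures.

Pressure gradient: |∂P/∂n| = 1300 Pa / 640000 m = 2.03×10⁻³ Pa/m
Geostrophic balance (pressure-gradient force = Coriolis force):
V_g = (1/(fρ)) |∂P/∂n| = 2.03×10⁻³ / (1.44×10⁻⁴ × 1.21) = 11.7 m/s
Converting: 11.7 m/s × 1.944 = 22.7 knots

22.7 knots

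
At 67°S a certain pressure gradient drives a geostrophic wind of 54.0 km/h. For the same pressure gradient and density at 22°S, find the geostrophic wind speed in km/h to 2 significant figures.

130 km/h

With the same pressure gradient and density, V_g ∝ 1/f ∝ 1/sin φ.
V₂ = V₁ · sin φ₁ / sin φ₂ = 54.0 × sin 67° / sin 22°
V₂ = 54.0 × 0.9205/0.3746 = 130 km/h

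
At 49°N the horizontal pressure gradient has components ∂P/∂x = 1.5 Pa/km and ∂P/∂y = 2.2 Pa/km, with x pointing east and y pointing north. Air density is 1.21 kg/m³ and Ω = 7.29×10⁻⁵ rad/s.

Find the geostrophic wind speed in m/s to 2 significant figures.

20 m/s

Coriolis parameter at 49°N:
f = 2Ω sin φ = 2 × 7.29×10⁻⁵ × sin 49° = 1.10×10⁻⁴ s⁻¹
Component geostrophic relations (x east, y north):
u_g = −(1/(fρ)) ∂P/∂y,  v_g = (1/(fρ)) ∂P/∂x
u_g = −(2.2×10⁻³)/(1.10×10⁻⁴ × 1.21) = −16.5 m/s;  v_g = (1.5×10⁻³)/(1.10×10⁻⁴ × 1.21) = 11.3 m/s
|V_g| = √(u_g² + v_g²) = 20.0 m/s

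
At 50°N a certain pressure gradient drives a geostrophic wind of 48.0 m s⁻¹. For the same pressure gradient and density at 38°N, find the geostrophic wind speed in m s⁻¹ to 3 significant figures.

59.7 m s⁻¹

With the same pressure gradient and density, V_g ∝ 1/f ∝ 1/sin φ.
V₂ = V₁ · sin φ₁ / sin φ₂ = 48.0 × sin 50° / sin 38°
V₂ = 48.0 × 0.7660/0.6157 = 59.7 m s⁻¹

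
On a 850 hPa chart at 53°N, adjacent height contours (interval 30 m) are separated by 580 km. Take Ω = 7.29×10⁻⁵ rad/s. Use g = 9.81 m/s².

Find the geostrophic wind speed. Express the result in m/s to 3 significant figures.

4.36 m/s

Coriolis parameter at 53°N:
f = 2Ω sin φ = 2 × 7.29×10⁻⁵ × sin 53° = 1.16×10⁻⁴ s⁻¹
Height gradient: |∂Z/∂n| = 30 m / 580000 m = 5.17×10⁻⁵
On a pressure surface, geostrophic balance gives V_g = (g/f)|∂Z/∂n|:
V_g = 9.81 × 5.17×10⁻⁵ / 1.16×10⁻⁴ = 4.36 m/s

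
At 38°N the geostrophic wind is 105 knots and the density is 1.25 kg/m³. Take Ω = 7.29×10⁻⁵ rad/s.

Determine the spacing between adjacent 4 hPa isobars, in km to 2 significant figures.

66 km

Coriolis parameter at 38°N:
f = 2Ω sin φ = 2 × 7.29×10⁻⁵ × sin 38° = 8.98×10⁻⁵ s⁻¹
Wind speed in SI: 105 knots = 54.0 m/s
Geostrophic balance rearranged: |∂P/∂n| = f ρ V_g
|∂P/∂n| = 8.98×10⁻⁵ × 1.25 × 54.0 = 6.06×10⁻³ Pa/m
Isobar spacing: Δn = ΔP/|∂P/∂n| = 400 Pa / 6.06×10⁻³ Pa/m = 65997 m ≈ 66 km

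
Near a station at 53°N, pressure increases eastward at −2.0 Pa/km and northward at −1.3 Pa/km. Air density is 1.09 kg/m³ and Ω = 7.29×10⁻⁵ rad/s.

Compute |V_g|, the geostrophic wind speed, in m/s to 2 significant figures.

Coriolis parameter at 53°N:
f = 2Ω sin φ = 2 × 7.29×10⁻⁵ × sin 53° = 1.16×10⁻⁴ s⁻¹
Component geostrophic relations (x east, y north):
u_g = −(1/(fρ)) ∂P/∂y,  v_g = (1/(fρ)) ∂P/∂x
u_g = −(−1.3×10⁻³)/(1.16×10⁻⁴ × 1.09) = 10.2 m/s;  v_g = (−2.0×10⁻³)/(1.16×10⁻⁴ × 1.09) = −15.8 m/s
|V_g| = √(u_g² + v_g²) = 18.8 m/s

19 m/s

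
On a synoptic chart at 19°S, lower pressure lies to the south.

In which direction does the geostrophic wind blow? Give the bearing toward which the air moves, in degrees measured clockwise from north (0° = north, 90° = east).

The pressure-gradient force points toward the south (bearing 180°).
Geostrophic balance: in the Southern Hemisphere the Coriolis force deflects motion to the left, so the geostrophic wind blows 90° to the left of the pressure-gradient force (low pressure on the right).
Rotating 180° by 90° counterclockwise gives 090° — the wind blows toward the east.

090°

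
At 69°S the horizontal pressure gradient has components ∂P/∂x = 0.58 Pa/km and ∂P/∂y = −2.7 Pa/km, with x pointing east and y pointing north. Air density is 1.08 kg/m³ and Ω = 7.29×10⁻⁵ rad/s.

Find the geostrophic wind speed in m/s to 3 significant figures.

18.8 m/s

Coriolis parameter at 69°S:
f = 2Ω sin φ = 2 × 7.29×10⁻⁵ × sin 69° = 1.36×10⁻⁴ s⁻¹
In the Southern Hemisphere f is negative: f = −1.36×10⁻⁴ s⁻¹.
Component geostrophic relations (x east, y north):
u_g = −(1/(fρ)) ∂P/∂y,  v_g = (1/(fρ)) ∂P/∂x
u_g = −(−2.7×10⁻³)/(−1.36×10⁻⁴ × 1.08) = −18.4 m/s;  v_g = (0.58×10⁻³)/(−1.36×10⁻⁴ × 1.08) = −3.95 m/s
|V_g| = √(u_g² + v_g²) = 18.8 m/s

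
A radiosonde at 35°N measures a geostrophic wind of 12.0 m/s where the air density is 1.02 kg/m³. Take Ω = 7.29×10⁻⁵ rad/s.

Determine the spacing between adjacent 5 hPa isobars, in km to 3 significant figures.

Coriolis parameter at 35°N:
f = 2Ω sin φ = 2 × 7.29×10⁻⁵ × sin 35° = 8.36×10⁻⁵ s⁻¹
Geostrophic balance rearranged: |∂P/∂n| = f ρ V_g
|∂P/∂n| = 8.36×10⁻⁵ × 1.02 × 12.0 = 1.02×10⁻³ Pa/m
Isobar spacing: Δn = ΔP/|∂P/∂n| = 500 Pa / 1.02×10⁻³ Pa/m = 488472 m ≈ 488 km

488 km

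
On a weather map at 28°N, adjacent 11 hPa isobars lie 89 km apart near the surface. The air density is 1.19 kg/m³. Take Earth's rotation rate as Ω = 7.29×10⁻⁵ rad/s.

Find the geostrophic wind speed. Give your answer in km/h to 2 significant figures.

Coriolis parameter at 28°N:
f = 2Ω sin φ = 2 × 7.29×10⁻⁵ × sin 28° = 6.84×10⁻⁵ s⁻¹
Pressure gradient: |∂P/∂n| = 1100 Pa / 89000 m = 1.24×10⁻² Pa/m
Geostrophic balance (pressure-gradient force = Coriolis force):
V_g = (1/(fρ)) |∂P/∂n| = 1.24×10⁻² / (6.84×10⁻⁵ × 1.19) = 152 m/s
Converting: 152 m/s × 3.6 = 550 km/h

550 km/h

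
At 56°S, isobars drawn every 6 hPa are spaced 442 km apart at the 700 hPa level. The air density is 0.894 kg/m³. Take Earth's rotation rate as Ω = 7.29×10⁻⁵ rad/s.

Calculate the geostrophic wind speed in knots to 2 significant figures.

Coriolis parameter at 56°S:
f = 2Ω sin φ = 2 × 7.29×10⁻⁵ × sin 56° = 1.21×10⁻⁴ s⁻¹
Pressure gradient: |∂P/∂n| = 600 Pa / 442000 m = 1.36×10⁻³ Pa/m
Geostrophic balance (pressure-gradient force = Coriolis force):
V_g = (1/(fρ)) |∂P/∂n| = 1.36×10⁻³ / (1.21×10⁻⁴ × 0.894) = 12.6 m/s
Converting: 12.6 m/s × 1.944 = 24 knots

24 knots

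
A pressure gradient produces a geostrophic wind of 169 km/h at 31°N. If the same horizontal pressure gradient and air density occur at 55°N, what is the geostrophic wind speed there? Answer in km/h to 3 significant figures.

106 km/h

With the same pressure gradient and density, V_g ∝ 1/f ∝ 1/sin φ.
V₂ = V₁ · sin φ₁ / sin φ₂ = 169 × sin 31° / sin 55°
V₂ = 169 × 0.5150/0.8192 = 106 km/h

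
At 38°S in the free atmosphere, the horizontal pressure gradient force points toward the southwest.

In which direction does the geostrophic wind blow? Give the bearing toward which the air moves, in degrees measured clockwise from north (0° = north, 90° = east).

135°

The pressure-gradient force points toward the southwest (bearing 225°).
Geostrophic balance: in the Southern Hemisphere the Coriolis force deflects motion to the left, so the geostrophic wind blows 90° to the left of the pressure-gradient force (low pressure on the right).
Rotating 225° by 90° counterclockwise gives 135° — the wind blows toward the southeast.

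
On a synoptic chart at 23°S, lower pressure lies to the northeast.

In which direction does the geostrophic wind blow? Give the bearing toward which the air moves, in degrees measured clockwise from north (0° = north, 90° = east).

The pressure-gradient force points toward the northeast (bearing 045°).
Geostrophic balance: in the Southern Hemisphere the Coriolis force deflects motion to the left, so the geostrophic wind blows 90° to the left of the pressure-gradient force (low pressure on the right).
Rotating 045° by 90° counterclockwise gives 315° — the wind blows toward the northwest.

315°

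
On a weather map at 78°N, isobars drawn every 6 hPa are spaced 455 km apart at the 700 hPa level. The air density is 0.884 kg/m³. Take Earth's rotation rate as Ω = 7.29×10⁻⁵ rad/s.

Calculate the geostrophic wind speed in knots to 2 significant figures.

Coriolis parameter at 78°N:
f = 2Ω sin φ = 2 × 7.29×10⁻⁵ × sin 78° = 1.43×10⁻⁴ s⁻¹
Pressure gradient: |∂P/∂n| = 600 Pa / 455000 m = 1.32×10⁻³ Pa/m
Geostrophic balance (pressure-gradient force = Coriolis force):
V_g = (1/(fρ)) |∂P/∂n| = 1.32×10⁻³ / (1.43×10⁻⁴ × 0.884) = 10.5 m/s
Converting: 10.5 m/s × 1.944 = 20 knots

20 knots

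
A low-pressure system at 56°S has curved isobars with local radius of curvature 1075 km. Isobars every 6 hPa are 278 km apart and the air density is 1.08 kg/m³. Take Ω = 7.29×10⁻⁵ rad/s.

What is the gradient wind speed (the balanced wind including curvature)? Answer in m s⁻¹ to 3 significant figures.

Coriolis parameter at 56°S:
f = 2Ω sin φ = 2 × 7.29×10⁻⁵ × sin 56° = 1.21×10⁻⁴ s⁻¹
Pressure gradient: |∂P/∂n| = 600 Pa / 278000 m = 2.16×10⁻³ Pa/m
Geostrophic speed: V_g = |∂P/∂n|/(fρ) = 2.16×10⁻³/(1.21×10⁻⁴ × 1.08) = 16.5 m/s
Around a low, centrifugal force acts outward with Coriolis, so pressure-gradient force balances both:
(1/ρ)|∂P/∂n| = fV + V²/R  →  V² + fR·V − fR·V_g = 0
With fR = 1.21×10⁻⁴ × 1075×10³ m = 130 m/s:
V = [−fR + √((fR)² + 4 fR V_g)]/2 = [−130 + √(130² + 4×130×16.5)]/2 = 14.8 m/s
Subgeostrophic (V < V_g = 16.5 m/s), as expected around a low.

14.8 m s⁻¹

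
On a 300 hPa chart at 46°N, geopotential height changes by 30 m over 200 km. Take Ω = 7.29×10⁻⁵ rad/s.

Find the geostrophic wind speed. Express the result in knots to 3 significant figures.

Coriolis parameter at 46°N:
f = 2Ω sin φ = 2 × 7.29×10⁻⁵ × sin 46° = 1.05×10⁻⁴ s⁻¹
Height gradient: |∂Z/∂n| = 30 m / 200000 m = 1.50×10⁻⁴
On a pressure surface, geostrophic balance gives V_g = (g/f)|∂Z/∂n|:
V_g = 9.81 × 1.50×10⁻⁴ / 1.05×10⁻⁴ = 14.0 m/s
Converting: 14.0 m/s × 1.944 = 27.3 knots

27.3 knots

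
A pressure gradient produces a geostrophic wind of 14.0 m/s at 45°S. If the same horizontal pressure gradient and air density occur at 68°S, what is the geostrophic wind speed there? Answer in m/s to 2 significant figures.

With the same pressure gradient and density, V_g ∝ 1/f ∝ 1/sin φ.
V₂ = V₁ · sin φ₁ / sin φ₂ = 14.0 × sin 45° / sin 68°
V₂ = 14.0 × 0.7071/0.9272 = 11 m/s

11 m/s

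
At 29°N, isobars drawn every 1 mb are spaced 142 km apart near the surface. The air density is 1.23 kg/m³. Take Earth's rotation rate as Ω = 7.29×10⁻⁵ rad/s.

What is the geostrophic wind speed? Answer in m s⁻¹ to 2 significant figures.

8.1 m s⁻¹

Coriolis parameter at 29°N:
f = 2Ω sin φ = 2 × 7.29×10⁻⁵ × sin 29° = 7.07×10⁻⁵ s⁻¹
Pressure gradient: |∂P/∂n| = 100 Pa / 142000 m = 7.04×10⁻⁴ Pa/m
Geostrophic balance (pressure-gradient force = Coriolis force):
V_g = (1/(fρ)) |∂P/∂n| = 7.04×10⁻⁴ / (7.07×10⁻⁵ × 1.23) = 8.10 m/s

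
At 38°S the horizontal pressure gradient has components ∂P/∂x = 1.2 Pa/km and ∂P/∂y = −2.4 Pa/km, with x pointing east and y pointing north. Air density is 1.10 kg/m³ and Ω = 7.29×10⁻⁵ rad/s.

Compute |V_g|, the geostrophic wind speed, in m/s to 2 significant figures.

Coriolis parameter at 38°S:
f = 2Ω sin φ = 2 × 7.29×10⁻⁵ × sin 38° = 8.98×10⁻⁵ s⁻¹
In the Southern Hemisphere f is negative: f = −8.98×10⁻⁵ s⁻¹.
Component geostrophic relations (x east, y north):
u_g = −(1/(fρ)) ∂P/∂y,  v_g = (1/(fρ)) ∂P/∂x
u_g = −(−2.4×10⁻³)/(−8.98×10⁻⁵ × 1.10) = −24.3 m/s;  v_g = (1.2×10⁻³)/(−8.98×10⁻⁵ × 1.10) = −12.2 m/s
|V_g| = √(u_g² + v_g²) = 27.2 m/s

27 m/s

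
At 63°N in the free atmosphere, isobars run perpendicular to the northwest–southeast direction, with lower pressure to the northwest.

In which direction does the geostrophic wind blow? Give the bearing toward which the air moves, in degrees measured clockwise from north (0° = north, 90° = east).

The pressure-gradient force points toward the northwest (bearing 315°).
Geostrophic balance: in the Northern Hemisphere the Coriolis force deflects motion to the right, so the geostrophic wind blows 90° to the right of the pressure-gradient force (low pressure on the left).
Rotating 315° by 90° clockwise gives 045° — the wind blows toward the northeast.

045°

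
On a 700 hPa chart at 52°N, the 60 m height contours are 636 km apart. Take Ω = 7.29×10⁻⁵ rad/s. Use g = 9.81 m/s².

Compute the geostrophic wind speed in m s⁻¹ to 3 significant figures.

8.06 m s⁻¹

Coriolis parameter at 52°N:
f = 2Ω sin φ = 2 × 7.29×10⁻⁵ × sin 52° = 1.15×10⁻⁴ s⁻¹
Height gradient: |∂Z/∂n| = 60 m / 636000 m = 9.43×10⁻⁵
On a pressure surface, geostrophic balance gives V_g = (g/f)|∂Z/∂n|:
V_g = 9.81 × 9.43×10⁻⁵ / 1.15×10⁻⁴ = 8.06 m/s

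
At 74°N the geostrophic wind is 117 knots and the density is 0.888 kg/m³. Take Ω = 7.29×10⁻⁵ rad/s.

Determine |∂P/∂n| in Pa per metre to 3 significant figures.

Coriolis parameter at 74°N:
f = 2Ω sin φ = 2 × 7.29×10⁻⁵ × sin 74° = 1.40×10⁻⁴ s⁻¹
Wind speed in SI: 117 knots = 60.2 m/s
Geostrophic balance rearranged: |∂P/∂n| = f ρ V_g
|∂P/∂n| = 1.40×10⁻⁴ × 0.888 × 60.2 = 7.49×10⁻³ Pa/m

7.49×10⁻³ Pa/m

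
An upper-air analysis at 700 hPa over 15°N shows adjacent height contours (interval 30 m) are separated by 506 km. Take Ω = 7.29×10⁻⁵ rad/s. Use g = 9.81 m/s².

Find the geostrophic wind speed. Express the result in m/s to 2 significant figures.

Coriolis parameter at 15°N:
f = 2Ω sin φ = 2 × 7.29×10⁻⁵ × sin 15° = 3.77×10⁻⁵ s⁻¹
Height gradient: |∂Z/∂n| = 30 m / 506000 m = 5.93×10⁻⁵
On a pressure surface, geostrophic balance gives V_g = (g/f)|∂Z/∂n|:
V_g = 9.81 × 5.93×10⁻⁵ / 3.77×10⁻⁵ = 15.4 m/s

15 m/s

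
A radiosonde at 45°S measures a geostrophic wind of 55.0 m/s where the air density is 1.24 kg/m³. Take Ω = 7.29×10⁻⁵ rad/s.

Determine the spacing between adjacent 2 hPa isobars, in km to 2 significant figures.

28 km

Coriolis parameter at 45°S:
f = 2Ω sin φ = 2 × 7.29×10⁻⁵ × sin 45° = 1.03×10⁻⁴ s⁻¹
Geostrophic balance rearranged: |∂P/∂n| = f ρ V_g
|∂P/∂n| = 1.03×10⁻⁴ × 1.24 × 55.0 = 7.03×10⁻³ Pa/m
Isobar spacing: Δn = ΔP/|∂P/∂n| = 200 Pa / 7.03×10⁻³ Pa/m = 28445 m ≈ 28 km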